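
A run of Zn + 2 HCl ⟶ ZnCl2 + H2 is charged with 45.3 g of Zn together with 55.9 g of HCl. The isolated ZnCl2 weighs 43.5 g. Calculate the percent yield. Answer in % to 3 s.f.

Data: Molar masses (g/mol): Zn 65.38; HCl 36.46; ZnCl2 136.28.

n(Zn) = 45.30 / 65.38 = 0.6929 mol
n(HCl) = 55.90 / 36.46 = 1.533 mol
n/ν for Zn = 0.6929/1 = 0.6929
n/ν for HCl = 1.533/2 = 0.7665
Smallest n/ν is Zn → limiting reagent.
theoretical n(ZnCl2) = (1/1) × 0.6929 = 0.6929 mol → 94.43 g
% yield = 43.5 / 94.43 × 100 = 46.07 %

46.1 %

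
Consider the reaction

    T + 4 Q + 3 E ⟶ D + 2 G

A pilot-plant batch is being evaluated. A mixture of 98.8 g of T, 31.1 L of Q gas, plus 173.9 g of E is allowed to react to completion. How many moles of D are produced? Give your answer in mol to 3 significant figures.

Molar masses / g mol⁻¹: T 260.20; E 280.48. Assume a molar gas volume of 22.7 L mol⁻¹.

n(T) = 98.80 / 260.20 = 0.3797 mol
n(Q) = 31.10 / 22.7 = 1.370 mol
n(E) = 173.9 / 280.48 = 0.6200 mol
n/ν for T = 0.3797/1 = 0.3797
n/ν for Q = 1.370/4 = 0.3425
n/ν for E = 0.6200/3 = 0.2067
Smallest n/ν is E → limiting reagent.
n(D) = (1/3) × 0.6200 = 0.2067 mol

0.207 mol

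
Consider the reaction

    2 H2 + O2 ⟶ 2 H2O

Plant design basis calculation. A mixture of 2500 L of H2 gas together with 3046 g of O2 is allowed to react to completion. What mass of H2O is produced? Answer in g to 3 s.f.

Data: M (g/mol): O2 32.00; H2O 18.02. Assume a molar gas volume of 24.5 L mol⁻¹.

n(H2) = 2500 / 24.5 = 102.0 mol
n(O2) = 3046 / 32.00 = 95.19 mol
n/ν → H2: 51.00, O2: 95.19; H2 is limiting.
n(H2O) = (2/2) × 102.0 = 102.0 mol
mass = 102.0 × 18.02 = 1838 g

1840 g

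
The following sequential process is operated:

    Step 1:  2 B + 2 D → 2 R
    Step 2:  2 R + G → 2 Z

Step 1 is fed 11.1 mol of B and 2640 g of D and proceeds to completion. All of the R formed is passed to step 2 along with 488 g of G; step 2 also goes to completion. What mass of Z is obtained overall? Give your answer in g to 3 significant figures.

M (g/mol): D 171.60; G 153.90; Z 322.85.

2050 g

Step 1:
n(B) = 11.10 mol
n(D) = 2640 / 171.60 = 15.38 mol
n/ν for B = 11.10/2 = 5.550
n/ν for D = 15.38/2 = 7.690
Smallest n/ν is B → limiting reagent.
n(R) produced = (2/2) × 11.10 = 11.10 mol
Step 2:
n(R) available = 11.10 mol
n(G) = 488.0 / 153.90 = 3.171 mol
n/ν for R = 11.10/2 = 5.550
n/ν for G = 3.171/1 = 3.171
Smallest n/ν is G → limiting reagent.
n(Z) = (2/1) × 3.171 = 6.342 mol
mass = 6.342 × 322.85 = 2048 g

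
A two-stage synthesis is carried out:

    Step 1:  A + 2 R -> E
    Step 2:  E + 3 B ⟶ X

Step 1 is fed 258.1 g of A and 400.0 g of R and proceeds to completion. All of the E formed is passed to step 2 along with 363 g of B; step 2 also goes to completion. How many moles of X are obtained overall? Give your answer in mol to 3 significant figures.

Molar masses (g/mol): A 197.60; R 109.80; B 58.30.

1.31 mol

Step 1:
n(A) = 258.1 / 197.60 = 1.306 mol
n(R) = 400.0 / 109.80 = 3.643 mol
n/ν for A = 1.306/1 = 1.306
n/ν for R = 3.643/2 = 1.822
Smallest n/ν is A → limiting reagent.
n(E) produced = (1/1) × 1.306 = 1.306 mol
Step 2:
n(E) available = 1.306 mol
n(B) = 363.0 / 58.30 = 6.226 mol
n/ν for E = 1.306/1 = 1.306
n/ν for B = 6.226/3 = 2.075
Smallest n/ν is E → limiting reagent.
n(X) = (1/1) × 1.306 = 1.306 mol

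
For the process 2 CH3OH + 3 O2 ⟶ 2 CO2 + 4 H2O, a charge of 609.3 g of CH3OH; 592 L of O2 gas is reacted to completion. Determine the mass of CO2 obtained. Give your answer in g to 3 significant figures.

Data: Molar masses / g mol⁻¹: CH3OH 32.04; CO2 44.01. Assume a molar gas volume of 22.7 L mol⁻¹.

765 g

n(CH3OH) = 609.3 / 32.04 = 19.02 mol
n(O2) = 592.0 / 22.7 = 26.08 mol
n/ν → CH3OH: 9.510, O2: 8.693; O2 is limiting.
n(CO2) = (2/3) × 26.08 = 17.39 mol
mass = 17.39 × 44.01 = 765.3 g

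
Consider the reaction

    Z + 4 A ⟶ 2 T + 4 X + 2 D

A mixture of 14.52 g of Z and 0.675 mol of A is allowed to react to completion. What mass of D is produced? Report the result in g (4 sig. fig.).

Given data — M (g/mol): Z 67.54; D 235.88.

n(Z) = 14.52 / 67.54 = 0.2150 mol
n(A) = 0.6750 mol
n/ν for Z = 0.2150/1 = 0.2150
n/ν for A = 0.6750/4 = 0.1688
Smallest n/ν is A → limiting reagent.
n(D) = (2/4) × 0.6750 = 0.3375 mol
mass = 0.3375 × 235.88 = 79.61 g

79.61 g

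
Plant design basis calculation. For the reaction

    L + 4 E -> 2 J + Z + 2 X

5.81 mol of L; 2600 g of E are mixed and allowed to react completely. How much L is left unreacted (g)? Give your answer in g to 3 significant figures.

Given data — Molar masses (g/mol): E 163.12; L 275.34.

503 g

n(L) = 5.810 mol
n(E) = 2600 / 163.12 = 15.94 mol
n/ν for L = 5.810/1 = 5.810
n/ν for E = 15.94/4 = 3.985
Smallest n/ν is E → limiting reagent.
L consumed = (1/4) × 15.94 = 3.985 mol
L remaining = 5.810 − 3.985 = 1.825 mol
mass = 1.825 × 275.34 = 502.5 g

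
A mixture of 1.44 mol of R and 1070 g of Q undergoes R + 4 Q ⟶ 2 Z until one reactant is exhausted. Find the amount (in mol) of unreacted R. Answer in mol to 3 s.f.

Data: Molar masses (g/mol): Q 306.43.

0.567 mol

n(R) = 1.440 mol
n(Q) = 1070 / 306.43 = 3.492 mol
n/ν → R: 1.440, Q: 0.8730; Q is limiting.
R consumed = (1/4) × 3.492 = 0.8730 mol
R remaining = 1.440 − 0.8730 = 0.5670 mol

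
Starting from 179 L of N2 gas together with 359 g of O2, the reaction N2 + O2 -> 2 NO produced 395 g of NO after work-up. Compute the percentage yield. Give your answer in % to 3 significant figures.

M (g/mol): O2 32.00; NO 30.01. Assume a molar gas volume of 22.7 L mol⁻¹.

n(N2) = 179.0 / 22.7 = 7.885 mol
n(O2) = 359.0 / 32.00 = 11.22 mol
n/ν → N2: 7.885, O2: 11.22; N2 is limiting.
theoretical n(NO) = (2/1) × 7.885 = 15.77 mol → 473.3 g
% yield = 395 / 473.3 × 100 = 83.46 %

83.5 %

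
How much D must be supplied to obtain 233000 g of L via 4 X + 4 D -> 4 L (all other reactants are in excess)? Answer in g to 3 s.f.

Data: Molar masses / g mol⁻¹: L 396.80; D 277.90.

n(L) = 233000 / 396.80 = 587.2 mol
n(D) = (4/4) × 587.2 = 587.2 mol
mass = 587.2 × 277.90 = 163200 g

163000 g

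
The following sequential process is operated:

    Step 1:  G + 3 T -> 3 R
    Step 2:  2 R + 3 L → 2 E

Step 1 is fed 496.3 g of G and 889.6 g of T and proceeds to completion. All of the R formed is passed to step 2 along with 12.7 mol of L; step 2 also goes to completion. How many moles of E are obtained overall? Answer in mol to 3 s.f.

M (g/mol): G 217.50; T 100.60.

6.85 mol

Step 1:
n(G) = 496.3 / 217.50 = 2.282 mol
n(T) = 889.6 / 100.60 = 8.843 mol
n/ν for G = 2.282/1 = 2.282
n/ν for T = 8.843/3 = 2.948
Smallest n/ν is G → limiting reagent.
n(R) produced = (3/1) × 2.282 = 6.846 mol
Step 2:
n(R) available = 6.846 mol
n(L) = 12.70 mol
n/ν for R = 6.846/2 = 3.423
n/ν for L = 12.70/3 = 4.233
Smallest n/ν is R → limiting reagent.
n(E) = (2/2) × 6.846 = 6.846 mol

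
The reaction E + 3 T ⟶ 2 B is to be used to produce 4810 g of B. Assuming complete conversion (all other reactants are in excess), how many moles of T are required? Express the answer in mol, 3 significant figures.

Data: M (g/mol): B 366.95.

19.7 mol

n(B) = 4810 / 366.95 = 13.11 mol
n(T) = (3/2) × 13.11 = 19.67 mol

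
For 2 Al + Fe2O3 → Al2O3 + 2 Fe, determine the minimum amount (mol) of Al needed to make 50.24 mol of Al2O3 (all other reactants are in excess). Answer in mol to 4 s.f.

n(Al2O3) = 50.24 mol
n(Al) = (2/1) × 50.24 = 100.5 mol

100.5 mol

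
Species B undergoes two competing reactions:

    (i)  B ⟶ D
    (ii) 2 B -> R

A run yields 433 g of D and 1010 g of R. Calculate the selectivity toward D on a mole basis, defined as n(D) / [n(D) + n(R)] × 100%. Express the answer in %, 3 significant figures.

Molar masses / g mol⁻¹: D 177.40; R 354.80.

n(D) = 433 / 177.40 = 2.441 mol
n(R) = 1010 / 354.80 = 2.847 mol
selectivity = 2.441/(2.441+2.847) × 100 = 46.16 %

46.2 %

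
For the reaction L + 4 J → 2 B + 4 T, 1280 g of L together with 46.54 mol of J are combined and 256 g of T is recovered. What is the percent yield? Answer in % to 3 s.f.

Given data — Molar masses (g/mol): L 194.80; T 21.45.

n(L) = 1280 / 194.80 = 6.571 mol
n(J) = 46.54 mol
n/ν for L = 6.571/1 = 6.571
n/ν for J = 46.54/4 = 11.64
Smallest n/ν is L → limiting reagent.
theoretical n(T) = (4/1) × 6.571 = 26.28 mol → 563.7 g
% yield = 256 / 563.7 × 100 = 45.41 %

45.4 %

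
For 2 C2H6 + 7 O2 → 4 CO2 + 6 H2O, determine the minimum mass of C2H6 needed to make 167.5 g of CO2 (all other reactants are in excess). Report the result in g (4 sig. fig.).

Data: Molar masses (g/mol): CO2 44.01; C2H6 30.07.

57.22 g

n(CO2) = 167.5 / 44.01 = 3.806 mol
n(C2H6) = (2/4) × 3.806 = 1.903 mol
mass = 1.903 × 30.07 = 57.22 g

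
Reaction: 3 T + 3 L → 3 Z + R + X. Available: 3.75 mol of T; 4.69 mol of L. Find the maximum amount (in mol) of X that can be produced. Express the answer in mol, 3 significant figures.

n(T) = 3.750 mol
n(L) = 4.690 mol
n/ν → T: 1.250, L: 1.563; T is limiting.
n(X) = (1/3) × 3.750 = 1.250 mol

1.25 mol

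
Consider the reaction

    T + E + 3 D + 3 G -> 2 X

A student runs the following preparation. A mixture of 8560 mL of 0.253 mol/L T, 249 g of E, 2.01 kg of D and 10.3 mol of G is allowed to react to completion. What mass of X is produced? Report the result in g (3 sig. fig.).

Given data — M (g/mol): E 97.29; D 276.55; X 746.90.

n(T) = 0.253 × 8560/1000 = 2.166 mol
n(E) = 249.0 / 97.29 = 2.559 mol
n(D) = 2.010×1000 / 276.55 = 7.268 mol
n(G) = 10.30 mol
n/ν for T = 2.166/1 = 2.166
n/ν for E = 2.559/1 = 2.559
n/ν for D = 7.268/3 = 2.423
n/ν for G = 10.30/3 = 3.433
Smallest n/ν is T → limiting reagent.
n(X) = (2/1) × 2.166 = 4.332 mol
mass = 4.332 × 746.90 = 3236 g

3240 g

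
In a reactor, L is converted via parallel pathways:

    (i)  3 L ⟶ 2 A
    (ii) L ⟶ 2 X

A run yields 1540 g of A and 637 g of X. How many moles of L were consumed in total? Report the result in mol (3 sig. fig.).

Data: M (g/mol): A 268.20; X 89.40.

12.2 mol

n(A) = 1540 / 268.20 = 5.742 mol
n(X) = 637 / 89.40 = 7.125 mol
n(L) via (i) = (3/2)×5.742 = 8.613 mol
n(L) via (ii) = (1/2)×7.125 = 3.563 mol
total n(L) = 8.613 + 3.563 = 12.18 mol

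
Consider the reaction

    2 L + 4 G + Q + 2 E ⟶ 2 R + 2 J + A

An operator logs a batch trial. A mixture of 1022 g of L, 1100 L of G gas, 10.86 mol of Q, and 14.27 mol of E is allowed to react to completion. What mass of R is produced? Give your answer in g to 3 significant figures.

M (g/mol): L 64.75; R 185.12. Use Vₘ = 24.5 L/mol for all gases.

n(L) = 1022 / 64.75 = 15.78 mol
n(G) = 1100 / 24.5 = 44.90 mol
n(Q) = 10.86 mol
n(E) = 14.27 mol
n/ν for L = 15.78/2 = 7.890
n/ν for G = 44.90/4 = 11.23
n/ν for Q = 10.86/1 = 10.86
n/ν for E = 14.27/2 = 7.135
Smallest n/ν is E → limiting reagent.
n(R) = (2/2) × 14.27 = 14.27 mol
mass = 14.27 × 185.12 = 2642 g

2640 g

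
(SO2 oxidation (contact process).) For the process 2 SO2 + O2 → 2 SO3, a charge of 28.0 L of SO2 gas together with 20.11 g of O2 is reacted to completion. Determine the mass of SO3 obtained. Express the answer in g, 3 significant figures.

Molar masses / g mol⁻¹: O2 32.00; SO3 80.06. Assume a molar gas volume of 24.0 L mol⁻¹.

93.4 g

n(SO2) = 28.00 / 24.0 = 1.167 mol
n(O2) = 20.11 / 32.00 = 0.6284 mol
n/ν for SO2 = 1.167/2 = 0.5835
n/ν for O2 = 0.6284/1 = 0.6284
Smallest n/ν is SO2 → limiting reagent.
n(SO3) = (2/2) × 1.167 = 1.167 mol
mass = 1.167 × 80.06 = 93.43 g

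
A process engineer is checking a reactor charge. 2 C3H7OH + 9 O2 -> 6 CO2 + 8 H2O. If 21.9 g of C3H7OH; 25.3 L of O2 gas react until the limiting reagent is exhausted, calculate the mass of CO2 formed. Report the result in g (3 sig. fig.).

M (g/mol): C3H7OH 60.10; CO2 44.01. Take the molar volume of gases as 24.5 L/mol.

30.3 g

n(C3H7OH) = 21.90 / 60.10 = 0.3644 mol
n(O2) = 25.30 / 24.5 = 1.033 mol
n/ν → C3H7OH: 0.1822, O2: 0.1148; O2 is limiting.
n(CO2) = (6/9) × 1.033 = 0.6887 mol
mass = 0.6887 × 44.01 = 30.31 g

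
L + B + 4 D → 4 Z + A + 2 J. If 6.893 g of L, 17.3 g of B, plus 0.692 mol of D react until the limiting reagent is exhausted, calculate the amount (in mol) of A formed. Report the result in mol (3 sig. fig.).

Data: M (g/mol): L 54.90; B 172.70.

n(L) = 6.893 / 54.90 = 0.1256 mol
n(B) = 17.30 / 172.70 = 0.1002 mol
n(D) = 0.6920 mol
n/ν → L: 0.1256, B: 0.1002, D: 0.1730; B is limiting.
n(A) = (1/1) × 0.1002 = 0.1002 mol

0.100 mol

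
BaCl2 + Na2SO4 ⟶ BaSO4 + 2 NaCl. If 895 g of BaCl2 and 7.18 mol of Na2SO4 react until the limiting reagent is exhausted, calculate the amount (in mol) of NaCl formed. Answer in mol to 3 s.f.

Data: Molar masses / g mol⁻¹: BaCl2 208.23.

8.60 mol

n(BaCl2) = 895.0 / 208.23 = 4.298 mol
n(Na2SO4) = 7.180 mol
n/ν for BaCl2 = 4.298/1 = 4.298
n/ν for Na2SO4 = 7.180/1 = 7.180
Smallest n/ν is BaCl2 → limiting reagent.
n(NaCl) = (2/1) × 4.298 = 8.596 mol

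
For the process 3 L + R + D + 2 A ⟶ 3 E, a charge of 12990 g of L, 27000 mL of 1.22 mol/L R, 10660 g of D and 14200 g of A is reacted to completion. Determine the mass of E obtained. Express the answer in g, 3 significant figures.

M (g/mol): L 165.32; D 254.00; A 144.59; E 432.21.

n(L) = 12990 / 165.32 = 78.57 mol
n(R) = 1.22 × 27000/1000 = 32.94 mol
n(D) = 10660 / 254.00 = 41.97 mol
n(A) = 14200 / 144.59 = 98.21 mol
n/ν for L = 78.57/3 = 26.19
n/ν for R = 32.94/1 = 32.94
n/ν for D = 41.97/1 = 41.97
n/ν for A = 98.21/2 = 49.11
Smallest n/ν is L → limiting reagent.
n(E) = (3/3) × 78.57 = 78.57 mol
mass = 78.57 × 432.21 = 33960 g

34000 g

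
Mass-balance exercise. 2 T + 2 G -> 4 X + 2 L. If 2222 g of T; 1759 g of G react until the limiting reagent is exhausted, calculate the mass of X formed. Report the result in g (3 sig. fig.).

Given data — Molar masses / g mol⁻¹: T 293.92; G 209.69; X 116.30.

n(T) = 2222 / 293.92 = 7.560 mol
n(G) = 1759 / 209.69 = 8.389 mol
n/ν → T: 3.780, G: 4.195; T is limiting.
n(X) = (4/2) × 7.560 = 15.12 mol
mass = 15.12 × 116.30 = 1758 g

1760 g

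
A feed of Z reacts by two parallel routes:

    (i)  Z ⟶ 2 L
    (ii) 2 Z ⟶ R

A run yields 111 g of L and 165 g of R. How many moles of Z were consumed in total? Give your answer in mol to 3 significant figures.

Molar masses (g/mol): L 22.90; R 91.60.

6.03 mol

n(L) = 111 / 22.90 = 4.847 mol
n(R) = 165 / 91.60 = 1.801 mol
n(Z) via (i) = (1/2)×4.847 = 2.424 mol
n(Z) via (ii) = (2/1)×1.801 = 3.602 mol
total n(Z) = 2.424 + 3.602 = 6.026 mol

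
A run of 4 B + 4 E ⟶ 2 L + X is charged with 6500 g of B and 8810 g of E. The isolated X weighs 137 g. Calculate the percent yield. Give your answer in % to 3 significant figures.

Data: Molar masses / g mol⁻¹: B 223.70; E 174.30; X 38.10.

n(B) = 6500 / 223.70 = 29.06 mol
n(E) = 8810 / 174.30 = 50.55 mol
n/ν for B = 29.06/4 = 7.265
n/ν for E = 50.55/4 = 12.64
Smallest n/ν is B → limiting reagent.
theoretical n(X) = (1/4) × 29.06 = 7.265 mol → 276.8 g
% yield = 137 / 276.8 × 100 = 49.49 %

49.5 %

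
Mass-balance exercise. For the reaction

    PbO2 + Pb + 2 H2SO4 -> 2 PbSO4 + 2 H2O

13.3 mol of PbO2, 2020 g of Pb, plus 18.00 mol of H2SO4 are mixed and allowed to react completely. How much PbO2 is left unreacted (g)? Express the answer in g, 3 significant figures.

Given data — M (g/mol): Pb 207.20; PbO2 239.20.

1030 g

n(PbO2) = 13.30 mol
n(Pb) = 2020 / 207.20 = 9.749 mol
n(H2SO4) = 18.00 mol
n/ν for PbO2 = 13.30/1 = 13.30
n/ν for Pb = 9.749/1 = 9.749
n/ν for H2SO4 = 18.00/2 = 9.000
Smallest n/ν is H2SO4 → limiting reagent.
PbO2 consumed = (1/2) × 18.00 = 9.000 mol
PbO2 remaining = 13.30 − 9.000 = 4.300 mol
mass = 4.300 × 239.20 = 1029 g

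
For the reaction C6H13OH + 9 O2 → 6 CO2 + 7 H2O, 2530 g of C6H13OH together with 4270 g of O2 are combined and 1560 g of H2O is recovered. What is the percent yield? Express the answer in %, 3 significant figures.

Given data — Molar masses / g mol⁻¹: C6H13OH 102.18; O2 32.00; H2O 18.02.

n(C6H13OH) = 2530 / 102.18 = 24.76 mol
n(O2) = 4270 / 32.00 = 133.4 mol
n/ν for C6H13OH = 24.76/1 = 24.76
n/ν for O2 = 133.4/9 = 14.82
Smallest n/ν is O2 → limiting reagent.
theoretical n(H2O) = (7/9) × 133.4 = 103.8 mol → 1870 g
% yield = 1560 / 1870 × 100 = 83.42 %

83.4 %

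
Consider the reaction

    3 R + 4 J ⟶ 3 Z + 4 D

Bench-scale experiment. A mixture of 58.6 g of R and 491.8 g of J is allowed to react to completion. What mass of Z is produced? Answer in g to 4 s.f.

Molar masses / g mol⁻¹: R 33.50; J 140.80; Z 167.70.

n(R) = 58.60 / 33.50 = 1.749 mol
n(J) = 491.8 / 140.80 = 3.493 mol
n/ν for R = 1.749/3 = 0.5830
n/ν for J = 3.493/4 = 0.8733
Smallest n/ν is R → limiting reagent.
n(Z) = (3/3) × 1.749 = 1.749 mol
mass = 1.749 × 167.70 = 293.3 g

293.3 g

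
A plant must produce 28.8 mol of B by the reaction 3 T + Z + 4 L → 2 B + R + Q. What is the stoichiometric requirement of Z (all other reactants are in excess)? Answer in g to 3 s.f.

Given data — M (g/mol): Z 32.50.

n(B) = 28.80 mol
n(Z) = (1/2) × 28.80 = 14.40 mol
mass = 14.40 × 32.50 = 468.0 g

468 g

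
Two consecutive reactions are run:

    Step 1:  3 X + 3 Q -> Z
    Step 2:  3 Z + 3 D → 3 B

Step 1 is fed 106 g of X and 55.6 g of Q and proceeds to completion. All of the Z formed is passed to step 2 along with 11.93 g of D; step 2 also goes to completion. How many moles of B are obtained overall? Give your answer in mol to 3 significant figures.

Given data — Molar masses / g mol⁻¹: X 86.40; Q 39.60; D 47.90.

0.249 mol

Step 1:
n(X) = 106.0 / 86.40 = 1.227 mol
n(Q) = 55.60 / 39.60 = 1.404 mol
n/ν for X = 1.227/3 = 0.4090
n/ν for Q = 1.404/3 = 0.4680
Smallest n/ν is X → limiting reagent.
n(Z) produced = (1/3) × 1.227 = 0.4090 mol
Step 2:
n(Z) available = 0.4090 mol
n(D) = 11.93 / 47.90 = 0.2491 mol
n/ν for Z = 0.4090/3 = 0.1363
n/ν for D = 0.2491/3 = 0.08303
Smallest n/ν is D → limiting reagent.
n(B) = (3/3) × 0.2491 = 0.2491 mol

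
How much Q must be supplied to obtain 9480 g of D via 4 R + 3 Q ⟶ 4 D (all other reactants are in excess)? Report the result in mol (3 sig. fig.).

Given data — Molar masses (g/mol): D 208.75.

n(D) = 9480 / 208.75 = 45.41 mol
n(Q) = (3/4) × 45.41 = 34.06 mol

34.1 mol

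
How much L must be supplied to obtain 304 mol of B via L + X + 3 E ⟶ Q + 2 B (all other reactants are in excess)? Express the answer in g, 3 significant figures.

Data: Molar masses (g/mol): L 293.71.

44600 g

n(B) = 304.0 mol
n(L) = (1/2) × 304.0 = 152.0 mol
mass = 152.0 × 293.71 = 44640 g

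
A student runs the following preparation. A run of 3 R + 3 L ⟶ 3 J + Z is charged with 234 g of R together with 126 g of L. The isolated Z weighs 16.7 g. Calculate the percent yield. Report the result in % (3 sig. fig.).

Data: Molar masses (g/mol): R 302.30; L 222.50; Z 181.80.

n(R) = 234.0 / 302.30 = 0.7741 mol
n(L) = 126.0 / 222.50 = 0.5663 mol
n/ν → R: 0.2580, L: 0.1888; L is limiting.
theoretical n(Z) = (1/3) × 0.5663 = 0.1888 mol → 34.32 g
% yield = 16.7 / 34.32 × 100 = 48.66 %

48.7 %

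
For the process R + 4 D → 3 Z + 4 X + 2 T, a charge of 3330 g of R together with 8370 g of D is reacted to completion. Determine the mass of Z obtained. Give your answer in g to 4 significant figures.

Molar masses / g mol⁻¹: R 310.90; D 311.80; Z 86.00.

n(R) = 3330 / 310.90 = 10.71 mol
n(D) = 8370 / 311.80 = 26.84 mol
n/ν → R: 10.71, D: 6.710; D is limiting.
n(Z) = (3/4) × 26.84 = 20.13 mol
mass = 20.13 × 86.00 = 1731 g

1731 g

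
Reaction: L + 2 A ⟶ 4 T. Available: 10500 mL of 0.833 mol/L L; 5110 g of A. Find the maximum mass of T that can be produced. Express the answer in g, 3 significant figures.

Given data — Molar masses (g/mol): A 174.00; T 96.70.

n(L) = 0.833 × 10500/1000 = 8.747 mol
n(A) = 5110 / 174.00 = 29.37 mol
n/ν → L: 8.747, A: 14.69; L is limiting.
n(T) = (4/1) × 8.747 = 34.99 mol
mass = 34.99 × 96.70 = 3384 g

3380 g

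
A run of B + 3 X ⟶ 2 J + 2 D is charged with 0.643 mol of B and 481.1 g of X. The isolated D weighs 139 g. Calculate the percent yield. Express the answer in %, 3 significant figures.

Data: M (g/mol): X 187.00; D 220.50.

49.0 %

n(B) = 0.6430 mol
n(X) = 481.1 / 187.00 = 2.573 mol
n/ν → B: 0.6430, X: 0.8577; B is limiting.
theoretical n(D) = (2/1) × 0.6430 = 1.286 mol → 283.6 g
% yield = 139 / 283.6 × 100 = 49.01 %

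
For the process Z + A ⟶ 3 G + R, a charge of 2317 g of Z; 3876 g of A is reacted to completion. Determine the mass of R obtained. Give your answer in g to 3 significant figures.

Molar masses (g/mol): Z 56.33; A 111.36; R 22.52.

n(Z) = 2317 / 56.33 = 41.13 mol
n(A) = 3876 / 111.36 = 34.81 mol
n/ν for Z = 41.13/1 = 41.13
n/ν for A = 34.81/1 = 34.81
Smallest n/ν is A → limiting reagent.
n(R) = (1/1) × 34.81 = 34.81 mol
mass = 34.81 × 22.52 = 783.9 g

784 g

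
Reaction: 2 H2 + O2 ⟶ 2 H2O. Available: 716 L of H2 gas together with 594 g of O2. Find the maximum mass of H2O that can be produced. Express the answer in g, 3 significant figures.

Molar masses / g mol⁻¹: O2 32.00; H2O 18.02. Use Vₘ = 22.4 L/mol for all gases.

576 g

n(H2) = 716.0 / 22.4 = 31.96 mol
n(O2) = 594.0 / 32.00 = 18.56 mol
n/ν → H2: 15.98, O2: 18.56; H2 is limiting.
n(H2O) = (2/2) × 31.96 = 31.96 mol
mass = 31.96 × 18.02 = 575.9 g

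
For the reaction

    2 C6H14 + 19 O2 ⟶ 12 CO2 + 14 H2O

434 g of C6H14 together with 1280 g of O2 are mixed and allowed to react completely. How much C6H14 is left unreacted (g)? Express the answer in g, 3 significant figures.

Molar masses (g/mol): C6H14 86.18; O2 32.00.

n(C6H14) = 434.0 / 86.18 = 5.036 mol
n(O2) = 1280 / 32.00 = 40.00 mol
n/ν → C6H14: 2.518, O2: 2.105; O2 is limiting.
C6H14 consumed = (2/19) × 40.00 = 4.211 mol
C6H14 remaining = 5.036 − 4.211 = 0.8250 mol
mass = 0.8250 × 86.18 = 71.10 g

71.1 g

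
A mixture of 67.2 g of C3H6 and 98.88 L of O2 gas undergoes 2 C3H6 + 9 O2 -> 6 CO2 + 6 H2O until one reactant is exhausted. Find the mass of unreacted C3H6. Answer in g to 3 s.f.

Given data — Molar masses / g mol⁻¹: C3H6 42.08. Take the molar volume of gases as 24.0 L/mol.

n(C3H6) = 67.20 / 42.08 = 1.597 mol
n(O2) = 98.88 / 24.0 = 4.120 mol
n/ν for C3H6 = 1.597/2 = 0.7985
n/ν for O2 = 4.120/9 = 0.4578
Smallest n/ν is O2 → limiting reagent.
C3H6 consumed = (2/9) × 4.120 = 0.9156 mol
C3H6 remaining = 1.597 − 0.9156 = 0.6814 mol
mass = 0.6814 × 42.08 = 28.67 g

28.7 g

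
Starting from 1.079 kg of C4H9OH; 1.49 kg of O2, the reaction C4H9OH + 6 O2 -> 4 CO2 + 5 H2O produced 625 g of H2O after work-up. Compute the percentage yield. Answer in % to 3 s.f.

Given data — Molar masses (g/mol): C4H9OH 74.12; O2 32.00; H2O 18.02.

89.4 %

n(C4H9OH) = 1.079×1000 / 74.12 = 14.56 mol
n(O2) = 1.490×1000 / 32.00 = 46.56 mol
n/ν for C4H9OH = 14.56/1 = 14.56
n/ν for O2 = 46.56/6 = 7.760
Smallest n/ν is O2 → limiting reagent.
theoretical n(H2O) = (5/6) × 46.56 = 38.80 mol → 699.2 g
% yield = 625 / 699.2 × 100 = 89.39 %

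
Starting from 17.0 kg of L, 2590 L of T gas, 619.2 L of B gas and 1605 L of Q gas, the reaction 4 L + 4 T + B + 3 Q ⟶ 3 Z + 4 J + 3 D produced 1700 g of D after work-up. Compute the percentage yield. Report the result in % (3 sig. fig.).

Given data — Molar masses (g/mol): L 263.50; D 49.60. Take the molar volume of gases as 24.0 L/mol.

n(L) = 17.00×1000 / 263.50 = 64.52 mol
n(T) = 2590 / 24.0 = 107.9 mol
n(B) = 619.2 / 24.0 = 25.80 mol
n(Q) = 1605 / 24.0 = 66.88 mol
n/ν for L = 64.52/4 = 16.13
n/ν for T = 107.9/4 = 26.98
n/ν for B = 25.80/1 = 25.80
n/ν for Q = 66.88/3 = 22.29
Smallest n/ν is L → limiting reagent.
theoretical n(D) = (3/4) × 64.52 = 48.39 mol → 2400 g
% yield = 1700 / 2400 × 100 = 70.83 %

70.8 %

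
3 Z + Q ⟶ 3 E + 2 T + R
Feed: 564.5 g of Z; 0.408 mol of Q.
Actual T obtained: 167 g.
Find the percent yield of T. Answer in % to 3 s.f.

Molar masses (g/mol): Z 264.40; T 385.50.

n(Z) = 564.5 / 264.40 = 2.135 mol
n(Q) = 0.4080 mol
n/ν for Z = 2.135/3 = 0.7117
n/ν for Q = 0.4080/1 = 0.4080
Smallest n/ν is Q → limiting reagent.
theoretical n(T) = (2/1) × 0.4080 = 0.8160 mol → 314.6 g
% yield = 167 / 314.6 × 100 = 53.08 %

53.1 %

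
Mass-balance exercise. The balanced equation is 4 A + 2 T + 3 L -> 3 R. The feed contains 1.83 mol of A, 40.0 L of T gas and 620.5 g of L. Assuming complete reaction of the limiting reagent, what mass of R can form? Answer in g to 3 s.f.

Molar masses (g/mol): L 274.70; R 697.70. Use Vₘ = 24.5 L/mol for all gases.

n(A) = 1.830 mol
n(T) = 40.00 / 24.5 = 1.633 mol
n(L) = 620.5 / 274.70 = 2.259 mol
n/ν for A = 1.830/4 = 0.4575
n/ν for T = 1.633/2 = 0.8165
n/ν for L = 2.259/3 = 0.7530
Smallest n/ν is A → limiting reagent.
n(R) = (3/4) × 1.830 = 1.373 mol
mass = 1.373 × 697.70 = 957.9 g

958 g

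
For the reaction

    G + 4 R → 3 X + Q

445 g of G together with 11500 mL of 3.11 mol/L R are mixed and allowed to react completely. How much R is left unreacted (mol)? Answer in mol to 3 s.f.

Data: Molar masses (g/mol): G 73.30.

n(G) = 445.0 / 73.30 = 6.071 mol
n(R) = 3.11 × 11500/1000 = 35.77 mol
n/ν for G = 6.071/1 = 6.071
n/ν for R = 35.77/4 = 8.943
Smallest n/ν is G → limiting reagent.
R consumed = (4/1) × 6.071 = 24.28 mol
R remaining = 35.77 − 24.28 = 11.49 mol

11.5 mol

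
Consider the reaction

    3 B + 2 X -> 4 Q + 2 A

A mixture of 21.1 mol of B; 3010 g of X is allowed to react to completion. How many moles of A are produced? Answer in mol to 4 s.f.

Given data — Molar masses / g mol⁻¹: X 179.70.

14.07 mol

n(B) = 21.10 mol
n(X) = 3010 / 179.70 = 16.75 mol
n/ν for B = 21.10/3 = 7.033
n/ν for X = 16.75/2 = 8.375
Smallest n/ν is B → limiting reagent.
n(A) = (2/3) × 21.10 = 14.07 mol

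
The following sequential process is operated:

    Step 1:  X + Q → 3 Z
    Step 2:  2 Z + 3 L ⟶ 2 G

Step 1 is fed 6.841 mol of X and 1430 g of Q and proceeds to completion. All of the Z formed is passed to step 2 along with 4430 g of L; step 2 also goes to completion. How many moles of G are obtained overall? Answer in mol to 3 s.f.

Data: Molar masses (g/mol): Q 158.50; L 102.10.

Step 1:
n(X) = 6.841 mol
n(Q) = 1430 / 158.50 = 9.022 mol
n/ν for X = 6.841/1 = 6.841
n/ν for Q = 9.022/1 = 9.022
Smallest n/ν is X → limiting reagent.
n(Z) produced = (3/1) × 6.841 = 20.52 mol
Step 2:
n(Z) available = 20.52 mol
n(L) = 4430 / 102.10 = 43.39 mol
n/ν for Z = 20.52/2 = 10.26
n/ν for L = 43.39/3 = 14.46
Smallest n/ν is Z → limiting reagent.
n(G) = (2/2) × 20.52 = 20.52 mol

20.5 mol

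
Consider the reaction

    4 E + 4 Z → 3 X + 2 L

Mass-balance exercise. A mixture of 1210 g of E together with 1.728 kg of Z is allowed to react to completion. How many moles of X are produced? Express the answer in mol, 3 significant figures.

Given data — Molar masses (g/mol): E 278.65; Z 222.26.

n(E) = 1210 / 278.65 = 4.342 mol
n(Z) = 1.728×1000 / 222.26 = 7.775 mol
n/ν for E = 4.342/4 = 1.086
n/ν for Z = 7.775/4 = 1.944
Smallest n/ν is E → limiting reagent.
n(X) = (3/4) × 4.342 = 3.257 mol

3.26 mol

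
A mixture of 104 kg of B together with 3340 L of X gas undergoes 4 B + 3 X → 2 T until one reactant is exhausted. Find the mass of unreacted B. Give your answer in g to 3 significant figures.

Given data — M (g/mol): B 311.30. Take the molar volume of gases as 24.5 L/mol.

47400 g

n(B) = 104.0×1000 / 311.30 = 334.1 mol
n(X) = 3340 / 24.5 = 136.3 mol
n/ν for B = 334.1/4 = 83.53
n/ν for X = 136.3/3 = 45.43
Smallest n/ν is X → limiting reagent.
B consumed = (4/3) × 136.3 = 181.7 mol
B remaining = 334.1 − 181.7 = 152.4 mol
mass = 152.4 × 311.30 = 47440 g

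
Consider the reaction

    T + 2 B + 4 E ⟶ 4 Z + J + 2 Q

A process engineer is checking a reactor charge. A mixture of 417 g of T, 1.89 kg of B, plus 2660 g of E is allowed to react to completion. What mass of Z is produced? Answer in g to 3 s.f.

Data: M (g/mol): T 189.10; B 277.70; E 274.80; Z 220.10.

n(T) = 417.0 / 189.10 = 2.205 mol
n(B) = 1.890×1000 / 277.70 = 6.806 mol
n(E) = 2660 / 274.80 = 9.680 mol
n/ν for T = 2.205/1 = 2.205
n/ν for B = 6.806/2 = 3.403
n/ν for E = 9.680/4 = 2.420
Smallest n/ν is T → limiting reagent.
n(Z) = (4/1) × 2.205 = 8.820 mol
mass = 8.820 × 220.10 = 1941 g

1940 g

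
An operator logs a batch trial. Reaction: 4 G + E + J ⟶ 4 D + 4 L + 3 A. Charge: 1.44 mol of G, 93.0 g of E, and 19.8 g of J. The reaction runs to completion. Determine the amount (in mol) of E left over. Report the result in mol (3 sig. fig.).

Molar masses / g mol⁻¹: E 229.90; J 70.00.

0.122 mol

n(G) = 1.440 mol
n(E) = 93.00 / 229.90 = 0.4045 mol
n(J) = 19.80 / 70.00 = 0.2829 mol
n/ν for G = 1.440/4 = 0.3600
n/ν for E = 0.4045/1 = 0.4045
n/ν for J = 0.2829/1 = 0.2829
Smallest n/ν is J → limiting reagent.
E consumed = (1/1) × 0.2829 = 0.2829 mol
E remaining = 0.4045 − 0.2829 = 0.1216 mol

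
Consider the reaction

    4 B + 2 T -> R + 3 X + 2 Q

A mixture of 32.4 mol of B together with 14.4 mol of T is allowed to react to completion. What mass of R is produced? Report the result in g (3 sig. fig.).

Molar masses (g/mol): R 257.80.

n(B) = 32.40 mol
n(T) = 14.40 mol
n/ν for B = 32.40/4 = 8.100
n/ν for T = 14.40/2 = 7.200
Smallest n/ν is T → limiting reagent.
n(R) = (1/2) × 14.40 = 7.200 mol
mass = 7.200 × 257.80 = 1856 g

1860 g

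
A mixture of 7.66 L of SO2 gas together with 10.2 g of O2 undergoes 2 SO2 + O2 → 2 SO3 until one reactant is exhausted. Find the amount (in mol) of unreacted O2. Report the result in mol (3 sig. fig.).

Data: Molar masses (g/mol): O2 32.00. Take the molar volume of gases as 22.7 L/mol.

0.150 mol

n(SO2) = 7.660 / 22.7 = 0.3374 mol
n(O2) = 10.20 / 32.00 = 0.3188 mol
n/ν → SO2: 0.1687, O2: 0.3188; SO2 is limiting.
O2 consumed = (1/2) × 0.3374 = 0.1687 mol
O2 remaining = 0.3188 − 0.1687 = 0.1501 mol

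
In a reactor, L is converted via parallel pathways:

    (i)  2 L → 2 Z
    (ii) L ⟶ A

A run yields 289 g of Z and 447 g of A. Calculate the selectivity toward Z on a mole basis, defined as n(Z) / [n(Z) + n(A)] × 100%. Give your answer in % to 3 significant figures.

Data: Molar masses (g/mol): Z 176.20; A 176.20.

n(Z) = 289 / 176.20 = 1.640 mol
n(A) = 447 / 176.20 = 2.537 mol
selectivity = 1.640/(1.640+2.537) × 100 = 39.26 %

39.3 %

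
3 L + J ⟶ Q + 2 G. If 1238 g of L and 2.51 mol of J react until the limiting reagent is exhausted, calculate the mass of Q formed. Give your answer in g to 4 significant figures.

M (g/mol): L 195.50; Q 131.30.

n(L) = 1238 / 195.50 = 6.332 mol
n(J) = 2.510 mol
n/ν for L = 6.332/3 = 2.111
n/ν for J = 2.510/1 = 2.510
Smallest n/ν is L → limiting reagent.
n(Q) = (1/3) × 6.332 = 2.111 mol
mass = 2.111 × 131.30 = 277.2 g

277.2 g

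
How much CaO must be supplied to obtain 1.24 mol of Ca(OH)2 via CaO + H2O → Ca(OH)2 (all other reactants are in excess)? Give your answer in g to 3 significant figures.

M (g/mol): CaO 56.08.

n(Ca(OH)2) = 1.240 mol
n(CaO) = (1/1) × 1.240 = 1.240 mol
mass = 1.240 × 56.08 = 69.54 g

69.5 g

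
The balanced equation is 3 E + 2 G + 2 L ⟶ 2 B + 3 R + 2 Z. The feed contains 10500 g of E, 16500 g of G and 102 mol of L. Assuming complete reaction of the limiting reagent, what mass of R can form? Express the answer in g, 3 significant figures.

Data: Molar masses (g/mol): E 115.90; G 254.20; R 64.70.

n(E) = 10500 / 115.90 = 90.60 mol
n(G) = 16500 / 254.20 = 64.91 mol
n(L) = 102.0 mol
n/ν for E = 90.60/3 = 30.20
n/ν for G = 64.91/2 = 32.46
n/ν for L = 102.0/2 = 51.00
Smallest n/ν is E → limiting reagent.
n(R) = (3/3) × 90.60 = 90.60 mol
mass = 90.60 × 64.70 = 5862 g

5860 g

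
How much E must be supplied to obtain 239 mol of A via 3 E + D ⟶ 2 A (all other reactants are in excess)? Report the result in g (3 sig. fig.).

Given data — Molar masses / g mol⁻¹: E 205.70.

73700 g

n(A) = 239.0 mol
n(E) = (3/2) × 239.0 = 358.5 mol
mass = 358.5 × 205.70 = 73740 g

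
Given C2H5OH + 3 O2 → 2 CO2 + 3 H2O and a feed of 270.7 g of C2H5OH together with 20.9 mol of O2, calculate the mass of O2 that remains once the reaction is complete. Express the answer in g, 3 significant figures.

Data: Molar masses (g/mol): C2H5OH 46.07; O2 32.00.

n(C2H5OH) = 270.7 / 46.07 = 5.876 mol
n(O2) = 20.90 mol
n/ν for C2H5OH = 5.876/1 = 5.876
n/ν for O2 = 20.90/3 = 6.967
Smallest n/ν is C2H5OH → limiting reagent.
O2 consumed = (3/1) × 5.876 = 17.63 mol
O2 remaining = 20.90 − 17.63 = 3.270 mol
mass = 3.270 × 32.00 = 104.6 g

105 g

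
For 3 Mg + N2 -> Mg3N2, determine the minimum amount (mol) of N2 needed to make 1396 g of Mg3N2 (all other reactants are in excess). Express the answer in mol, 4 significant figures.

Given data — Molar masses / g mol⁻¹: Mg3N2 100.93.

n(Mg3N2) = 1396 / 100.93 = 13.83 mol
n(N2) = (1/1) × 13.83 = 13.83 mol

13.83 mol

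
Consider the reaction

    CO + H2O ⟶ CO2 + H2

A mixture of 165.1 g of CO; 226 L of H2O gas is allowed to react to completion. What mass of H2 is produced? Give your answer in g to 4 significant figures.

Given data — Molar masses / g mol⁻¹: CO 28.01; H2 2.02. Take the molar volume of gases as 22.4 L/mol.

n(CO) = 165.1 / 28.01 = 5.894 mol
n(H2O) = 226.0 / 22.4 = 10.09 mol
n/ν → CO: 5.894, H2O: 10.09; CO is limiting.
n(H2) = (1/1) × 5.894 = 5.894 mol
mass = 5.894 × 2.02 = 11.91 g

11.91 g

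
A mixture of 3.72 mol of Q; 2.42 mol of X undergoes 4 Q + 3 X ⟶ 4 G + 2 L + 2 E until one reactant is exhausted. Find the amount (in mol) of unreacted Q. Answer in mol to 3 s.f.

0.493 mol

n(Q) = 3.720 mol
n(X) = 2.420 mol
n/ν for Q = 3.720/4 = 0.9300
n/ν for X = 2.420/3 = 0.8067
Smallest n/ν is X → limiting reagent.
Q consumed = (4/3) × 2.420 = 3.227 mol
Q remaining = 3.720 − 3.227 = 0.4930 mol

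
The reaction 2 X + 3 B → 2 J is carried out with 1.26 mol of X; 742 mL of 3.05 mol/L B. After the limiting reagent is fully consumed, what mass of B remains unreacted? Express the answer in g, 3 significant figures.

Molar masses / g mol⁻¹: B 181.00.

n(X) = 1.260 mol
n(B) = 3.05 × 742.0/1000 = 2.263 mol
n/ν for X = 1.260/2 = 0.6300
n/ν for B = 2.263/3 = 0.7543
Smallest n/ν is X → limiting reagent.
B consumed = (3/2) × 1.260 = 1.890 mol
B remaining = 2.263 − 1.890 = 0.3730 mol
mass = 0.3730 × 181.00 = 67.51 g

67.5 g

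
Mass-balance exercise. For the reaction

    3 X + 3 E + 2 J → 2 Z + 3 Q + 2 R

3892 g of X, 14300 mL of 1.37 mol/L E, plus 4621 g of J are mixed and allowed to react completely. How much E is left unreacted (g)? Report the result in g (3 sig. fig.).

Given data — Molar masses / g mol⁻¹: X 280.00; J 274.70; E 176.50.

1000 g

n(X) = 3892 / 280.00 = 13.90 mol
n(E) = 1.37 × 14300/1000 = 19.59 mol
n(J) = 4621 / 274.70 = 16.82 mol
n/ν for X = 13.90/3 = 4.633
n/ν for E = 19.59/3 = 6.530
n/ν for J = 16.82/2 = 8.410
Smallest n/ν is X → limiting reagent.
E consumed = (3/3) × 13.90 = 13.90 mol
E remaining = 19.59 − 13.90 = 5.690 mol
mass = 5.690 × 176.50 = 1004 g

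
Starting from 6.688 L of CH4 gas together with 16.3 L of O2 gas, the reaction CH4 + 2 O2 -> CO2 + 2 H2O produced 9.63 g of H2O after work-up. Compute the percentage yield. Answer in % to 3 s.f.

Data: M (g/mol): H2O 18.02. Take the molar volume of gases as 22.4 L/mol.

n(CH4) = 6.688 / 22.4 = 0.2986 mol
n(O2) = 16.30 / 22.4 = 0.7277 mol
n/ν → CH4: 0.2986, O2: 0.3639; CH4 is limiting.
theoretical n(H2O) = (2/1) × 0.2986 = 0.5972 mol → 10.76 g
% yield = 9.63 / 10.76 × 100 = 89.50 %

89.5 %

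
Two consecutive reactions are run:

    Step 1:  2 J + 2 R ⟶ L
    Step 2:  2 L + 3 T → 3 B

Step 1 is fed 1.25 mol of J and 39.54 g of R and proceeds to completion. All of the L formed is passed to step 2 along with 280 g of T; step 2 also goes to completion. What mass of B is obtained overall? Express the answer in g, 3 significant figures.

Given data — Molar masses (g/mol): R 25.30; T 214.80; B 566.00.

Step 1:
n(J) = 1.250 mol
n(R) = 39.54 / 25.30 = 1.563 mol
n/ν for J = 1.250/2 = 0.6250
n/ν for R = 1.563/2 = 0.7815
Smallest n/ν is J → limiting reagent.
n(L) produced = (1/2) × 1.250 = 0.6250 mol
Step 2:
n(L) available = 0.6250 mol
n(T) = 280.0 / 214.80 = 1.304 mol
n/ν for L = 0.6250/2 = 0.3125
n/ν for T = 1.304/3 = 0.4347
Smallest n/ν is L → limiting reagent.
n(B) = (3/2) × 0.6250 = 0.9375 mol
mass = 0.9375 × 566.00 = 530.6 g

531 g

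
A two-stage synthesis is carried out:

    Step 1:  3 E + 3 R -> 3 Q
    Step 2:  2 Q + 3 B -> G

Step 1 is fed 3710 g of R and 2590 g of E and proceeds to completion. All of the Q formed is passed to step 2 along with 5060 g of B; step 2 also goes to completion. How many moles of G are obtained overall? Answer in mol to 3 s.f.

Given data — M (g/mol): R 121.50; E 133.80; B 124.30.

9.68 mol

Step 1:
n(R) = 3710 / 121.50 = 30.53 mol
n(E) = 2590 / 133.80 = 19.36 mol
n/ν for R = 30.53/3 = 10.18
n/ν for E = 19.36/3 = 6.453
Smallest n/ν is E → limiting reagent.
n(Q) produced = (3/3) × 19.36 = 19.36 mol
Step 2:
n(Q) available = 19.36 mol
n(B) = 5060 / 124.30 = 40.71 mol
n/ν for Q = 19.36/2 = 9.680
n/ν for B = 40.71/3 = 13.57
Smallest n/ν is Q → limiting reagent.
n(G) = (1/2) × 19.36 = 9.680 mol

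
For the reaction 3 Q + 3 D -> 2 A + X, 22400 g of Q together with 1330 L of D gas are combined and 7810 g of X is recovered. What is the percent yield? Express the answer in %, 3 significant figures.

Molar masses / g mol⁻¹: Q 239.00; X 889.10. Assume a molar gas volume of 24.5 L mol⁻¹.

n(Q) = 22400 / 239.00 = 93.72 mol
n(D) = 1330 / 24.5 = 54.29 mol
n/ν for Q = 93.72/3 = 31.24
n/ν for D = 54.29/3 = 18.10
Smallest n/ν is D → limiting reagent.
theoretical n(X) = (1/3) × 54.29 = 18.10 mol → 16090 g
% yield = 7810 / 16090 × 100 = 48.54 %

48.5 %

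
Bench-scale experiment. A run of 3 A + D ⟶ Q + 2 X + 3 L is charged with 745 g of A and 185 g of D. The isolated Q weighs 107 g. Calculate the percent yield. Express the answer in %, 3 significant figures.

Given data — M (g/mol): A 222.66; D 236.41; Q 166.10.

n(A) = 745.0 / 222.66 = 3.346 mol
n(D) = 185.0 / 236.41 = 0.7825 mol
n/ν for A = 3.346/3 = 1.115
n/ν for D = 0.7825/1 = 0.7825
Smallest n/ν is D → limiting reagent.
theoretical n(Q) = (1/1) × 0.7825 = 0.7825 mol → 130.0 g
% yield = 107 / 130.0 × 100 = 82.31 %

82.3 %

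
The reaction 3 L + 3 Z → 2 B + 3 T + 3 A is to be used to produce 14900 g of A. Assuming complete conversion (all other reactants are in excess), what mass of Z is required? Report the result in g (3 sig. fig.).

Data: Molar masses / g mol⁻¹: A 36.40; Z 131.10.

53700 g

n(A) = 14900 / 36.40 = 409.3 mol
n(Z) = (3/3) × 409.3 = 409.3 mol
mass = 409.3 × 131.10 = 53660 g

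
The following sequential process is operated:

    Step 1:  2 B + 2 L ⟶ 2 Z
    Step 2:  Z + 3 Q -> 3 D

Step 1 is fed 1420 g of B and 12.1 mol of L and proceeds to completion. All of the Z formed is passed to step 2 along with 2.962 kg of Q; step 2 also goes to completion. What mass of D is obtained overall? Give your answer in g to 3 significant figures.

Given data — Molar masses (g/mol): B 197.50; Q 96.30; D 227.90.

4920 g

Step 1:
n(B) = 1420 / 197.50 = 7.190 mol
n(L) = 12.10 mol
n/ν for B = 7.190/2 = 3.595
n/ν for L = 12.10/2 = 6.050
Smallest n/ν is B → limiting reagent.
n(Z) produced = (2/2) × 7.190 = 7.190 mol
Step 2:
n(Z) available = 7.190 mol
n(Q) = 2.962×1000 / 96.30 = 30.76 mol
n/ν for Z = 7.190/1 = 7.190
n/ν for Q = 30.76/3 = 10.25
Smallest n/ν is Z → limiting reagent.
n(D) = (3/1) × 7.190 = 21.57 mol
mass = 21.57 × 227.90 = 4916 g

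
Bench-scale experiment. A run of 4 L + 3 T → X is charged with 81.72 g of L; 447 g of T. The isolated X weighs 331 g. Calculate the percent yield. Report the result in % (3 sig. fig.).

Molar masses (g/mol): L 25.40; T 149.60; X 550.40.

n(L) = 81.72 / 25.40 = 3.217 mol
n(T) = 447.0 / 149.60 = 2.988 mol
n/ν for L = 3.217/4 = 0.8043
n/ν for T = 2.988/3 = 0.9960
Smallest n/ν is L → limiting reagent.
theoretical n(X) = (1/4) × 3.217 = 0.8043 mol → 442.7 g
% yield = 331 / 442.7 × 100 = 74.77 %

74.8 %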